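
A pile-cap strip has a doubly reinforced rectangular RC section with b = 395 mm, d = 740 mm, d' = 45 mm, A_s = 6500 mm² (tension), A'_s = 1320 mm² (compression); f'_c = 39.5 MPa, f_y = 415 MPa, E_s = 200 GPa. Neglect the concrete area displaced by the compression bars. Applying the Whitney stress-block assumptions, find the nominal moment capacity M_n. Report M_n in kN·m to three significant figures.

M_n ≈ 1800 kN·m

Assume both tension and compression steel yield.
Net tension couple steel: A_s − A'_s = 5180 mm².
a = (A_s − A'_s) f_y / (0.85 f'_c b) = 2149700/(0.85 × 39.5 × 395) = 162.09 mm.
c = a/β₁ = 162.09/0.768 = 211.05 mm; ε'_s = 0.003(c − d')/c = 0.0024 ≥ f_y/E_s = 0.0021, so compression steel does yield.
M_n = (A_s − A'_s) f_y (d − a/2) + A'_s f_y (d − d') = [2149700 × (740 − 81.045) + 547800 × (740 − 45)] × 10⁻⁶ = 1416.56 + 380.72 = 1797.28 kN·m.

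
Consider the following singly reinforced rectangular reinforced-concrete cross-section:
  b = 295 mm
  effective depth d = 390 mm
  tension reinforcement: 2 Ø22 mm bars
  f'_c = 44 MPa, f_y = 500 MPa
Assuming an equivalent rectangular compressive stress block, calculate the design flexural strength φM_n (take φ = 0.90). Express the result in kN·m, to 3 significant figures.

A_s = 2 × 380 = 760 mm².
T = A_s f_y = 760 × 500 = 380000 N = 380 kN.
From C = T: a = T/(0.85 f'_c b) = 380000/(0.85 × 44 × 295) = 34.44 mm.
M_n = T(d − a/2) = 380 kN × (390 − 17.22) mm = 141.66 kN·m.
φM_n = 0.90 × 141.66 = 127.49 kN·m.

φM_n ≈ 127 kN·m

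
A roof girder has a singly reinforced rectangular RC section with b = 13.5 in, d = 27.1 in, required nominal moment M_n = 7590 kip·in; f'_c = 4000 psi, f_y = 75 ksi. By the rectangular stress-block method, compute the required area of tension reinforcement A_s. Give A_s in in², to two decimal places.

From M_n = 0.85 f'_c a b (d − a/2):
a = d − √(d² − 2M_n/(0.85 f'_c b)) = 27.1 − √(27.1² − 2 × 7590/(0.85 × 4 × 13.5)) = 7.008 in.
A_s = 0.85 f'_c a b / f_y = 0.85 × 4 × 7.008 × 13.5 / 75 = 4.289 in².

A_s ≈ 4.29 in²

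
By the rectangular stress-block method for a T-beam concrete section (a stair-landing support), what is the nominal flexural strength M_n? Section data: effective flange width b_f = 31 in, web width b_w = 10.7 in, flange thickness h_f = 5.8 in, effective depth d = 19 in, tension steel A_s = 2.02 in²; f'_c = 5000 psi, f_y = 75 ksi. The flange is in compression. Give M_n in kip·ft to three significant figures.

M_n ≈ 233 kip·ft

Tension: T = A_s f_y = 2.02 × 75 = 151.5 kips.
Try a within the flange: a = T/(0.85 f'_c b_f) = 151.5/(0.85 × 5 × 31) = 1.150 in.
Since a = 1.150 ≤ h_f = 5.8 in, the stress block lies entirely in the flange; analyse as a rectangular beam of width b_f.
M_n = T(d − a/2) = 151.5 × (19 − 0.575) = 2791.4 kip·in.
M_n = 2791.4/12 = 232.62 kip·ft.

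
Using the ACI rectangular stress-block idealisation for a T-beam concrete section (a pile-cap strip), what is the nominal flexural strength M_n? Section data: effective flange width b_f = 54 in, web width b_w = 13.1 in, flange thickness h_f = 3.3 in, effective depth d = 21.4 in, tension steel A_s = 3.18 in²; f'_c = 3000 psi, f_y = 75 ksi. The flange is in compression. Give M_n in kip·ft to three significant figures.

Tension: T = A_s f_y = 3.18 × 75 = 238.5 kips.
Try a within the flange: a = T/(0.85 f'_c b_f) = 238.5/(0.85 × 3 × 54) = 1.732 in.
Since a = 1.732 ≤ h_f = 3.3 in, the stress block lies entirely in the flange; analyse as a rectangular beam of width b_f.
M_n = T(d − a/2) = 238.5 × (21.4 − 0.866) = 4897.4 kip·in.
M_n = 4897.4/12 = 408.12 kip·ft.

M_n ≈ 408 kip·ft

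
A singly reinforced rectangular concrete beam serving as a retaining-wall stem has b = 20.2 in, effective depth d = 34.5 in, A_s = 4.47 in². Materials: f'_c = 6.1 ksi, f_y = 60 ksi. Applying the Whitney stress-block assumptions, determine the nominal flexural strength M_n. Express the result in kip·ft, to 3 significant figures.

T = A_s f_y = 4.47 × 60 = 268.2 kips.
a = T/(0.85 f'_c b) = 268.2/(0.85 × 6.1 × 20.2) = 2.561 in.
M_n = T(d − a/2) = 268.2 × (34.5 − 1.2805) = 8909.5 kip·in = 8909.5/12 = 742.46 kip·ft.

M_n ≈ 742 kip·ft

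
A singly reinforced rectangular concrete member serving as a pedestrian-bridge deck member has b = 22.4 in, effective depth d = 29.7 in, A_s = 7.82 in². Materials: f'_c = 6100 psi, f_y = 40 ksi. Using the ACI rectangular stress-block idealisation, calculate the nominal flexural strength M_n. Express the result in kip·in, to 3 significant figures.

M_n ≈ 8870 kip·in

T = A_s f_y = 7.82 × 40 = 312.8 kips.
a = T/(0.85 f'_c b) = 312.8/(0.85 × 6.1 × 22.4) = 2.693 in.
M_n = T(d − a/2) = 312.8 × (29.7 − 1.3465) = 8869.0 kip·in.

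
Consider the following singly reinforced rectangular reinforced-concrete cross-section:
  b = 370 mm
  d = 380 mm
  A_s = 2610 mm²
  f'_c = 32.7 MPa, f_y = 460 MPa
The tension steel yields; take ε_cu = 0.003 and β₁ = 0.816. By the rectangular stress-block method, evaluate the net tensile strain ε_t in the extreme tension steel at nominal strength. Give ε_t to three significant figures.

a = A_s f_y/(0.85 f'_c b) = 116.74 mm.
β₁ = 0.816, so c = a/β₁ = 116.74/0.816 = 143.06 mm.
From the linear strain diagram with ε_cu = 0.003: ε_t = 0.003 (d − c)/c = 0.003 × (380 − 143.06)/143.06 = 0.00497.
ε_t is between 0.004 and 0.005 — transition zone.

ε_t ≈ 0.00497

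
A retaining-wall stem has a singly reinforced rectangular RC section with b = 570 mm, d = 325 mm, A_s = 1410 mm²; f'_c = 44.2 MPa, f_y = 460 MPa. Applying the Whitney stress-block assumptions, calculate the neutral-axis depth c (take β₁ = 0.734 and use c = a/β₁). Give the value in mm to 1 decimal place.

c ≈ 41.3 mm

T = A_s f_y = 1410 × 460 = 648600 N = 648.6 kN.
Setting C = 0.85 f'_c a b equal to T: a = 648600/(0.85 × 44.2 × 570) = 30.287 mm.
With β₁ = 0.734, c = a/β₁ = 30.287/0.734 = 41.3 mm.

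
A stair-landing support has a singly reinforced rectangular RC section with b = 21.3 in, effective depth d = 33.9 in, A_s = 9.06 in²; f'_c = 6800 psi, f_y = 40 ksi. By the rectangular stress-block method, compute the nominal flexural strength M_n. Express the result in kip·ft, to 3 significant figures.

T = A_s f_y = 9.06 × 40 = 362.4 kips.
a = T/(0.85 f'_c b) = 362.4/(0.85 × 6.8 × 21.3) = 2.944 in.
M_n = T(d − a/2) = 362.4 × (33.9 − 1.472) = 11751.9 kip·in = 11751.9/12 = 979.33 kip·ft.

M_n ≈ 979 kip·ft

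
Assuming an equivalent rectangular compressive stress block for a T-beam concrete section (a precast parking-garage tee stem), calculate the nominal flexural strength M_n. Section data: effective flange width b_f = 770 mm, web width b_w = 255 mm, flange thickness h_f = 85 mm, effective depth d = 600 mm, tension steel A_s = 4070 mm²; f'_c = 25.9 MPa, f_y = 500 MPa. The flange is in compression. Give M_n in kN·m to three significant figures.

M_n ≈ 1080 kN·m

Tension: T = A_s f_y = 4070 × 500 = 2035000 N.
Try a within the flange: a = T/(0.85 f'_c b_f) = 2035000/(0.85 × 25.9 × 770) = 120.05 mm.
a = 120.05 > h_f = 85 mm: the block extends into the web. Split into flange-overhang and web parts.
C_f = 0.85 f'_c (b_f − b_w) h_f = 0.85 × 25.9 × (770 − 255) × 85 = 963707 N.
Remaining web compression depth: a_w = (T − C_f)/(0.85 f'_c b_w) = (2035000 − 963707)/(0.85 × 25.9 × 255) = 190.83 mm.
M_n = C_f(d − h_f/2) + (T − C_f)(d − a_w/2) = 963707 × (600 − 42.5) + 1071293 × (600 − 95.415) = 537.27 + 540.56 = 1077.83 × 10⁶ N·mm.
M_n = 1077.83 kN·m.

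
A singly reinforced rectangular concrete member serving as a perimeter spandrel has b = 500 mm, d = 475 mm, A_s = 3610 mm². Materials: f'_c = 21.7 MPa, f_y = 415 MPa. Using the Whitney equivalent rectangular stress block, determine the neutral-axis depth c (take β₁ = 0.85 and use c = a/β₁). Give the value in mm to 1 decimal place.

T = A_s f_y = 3610 × 415 = 1498150 N = 1498.15 kN.
Setting C = 0.85 f'_c a b equal to T: a = 1498150/(0.85 × 21.7 × 500) = 162.445 mm.
With β₁ = 0.85, c = a/β₁ = 162.445/0.85 = 191.1 mm.

c ≈ 191.1 mm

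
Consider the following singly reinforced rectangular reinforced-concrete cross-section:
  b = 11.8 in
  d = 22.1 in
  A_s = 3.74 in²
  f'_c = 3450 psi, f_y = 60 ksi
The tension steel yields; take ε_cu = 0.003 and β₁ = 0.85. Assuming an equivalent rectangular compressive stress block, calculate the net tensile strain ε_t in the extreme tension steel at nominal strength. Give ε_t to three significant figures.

a = A_s f_y/(0.85 f'_c b) = 6.485 in.
β₁ = 0.85, so c = a/β₁ = 6.485/0.85 = 7.629 in.
From the linear strain diagram with ε_cu = 0.003: ε_t = 0.003 (d − c)/c = 0.003 × (22.1 − 7.629)/7.629 = 0.00569.
Since ε_t ≥ 0.005, the section is tension-controlled.

ε_t ≈ 0.00569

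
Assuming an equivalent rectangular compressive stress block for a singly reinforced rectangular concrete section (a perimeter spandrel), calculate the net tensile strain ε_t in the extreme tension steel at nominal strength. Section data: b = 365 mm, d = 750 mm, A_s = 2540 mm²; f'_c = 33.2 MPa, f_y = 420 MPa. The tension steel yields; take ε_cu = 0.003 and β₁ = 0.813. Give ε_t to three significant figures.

a = A_s f_y/(0.85 f'_c b) = 103.57 mm.
β₁ = 0.813, so c = a/β₁ = 103.57/0.813 = 127.39 mm.
From the linear strain diagram with ε_cu = 0.003: ε_t = 0.003 (d − c)/c = 0.003 × (750 − 127.39)/127.39 = 0.0147.
Since ε_t ≥ 0.005, the section is tension-controlled.

ε_t ≈ 0.0147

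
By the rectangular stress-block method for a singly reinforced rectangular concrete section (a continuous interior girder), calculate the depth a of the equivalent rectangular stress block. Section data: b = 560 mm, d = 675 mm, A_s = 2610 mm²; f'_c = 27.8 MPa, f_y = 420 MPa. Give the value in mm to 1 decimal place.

T = A_s f_y = 2610 × 420 = 1096200 N = 1096.2 kN.
Setting C = 0.85 f'_c a b equal to T: a = 1096200/(0.85 × 27.8 × 560) = 82.8 mm.

a ≈ 82.8 mm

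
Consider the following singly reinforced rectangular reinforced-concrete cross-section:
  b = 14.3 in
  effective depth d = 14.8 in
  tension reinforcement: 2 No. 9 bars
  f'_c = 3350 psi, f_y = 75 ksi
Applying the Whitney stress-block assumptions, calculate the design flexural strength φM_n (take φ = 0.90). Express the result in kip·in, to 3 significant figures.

A_s = 2 × 1 = 2 in².
T = A_s f_y = 2 × 75 = 150 kips.
a = T/(0.85 f'_c b) = 150/(0.85 × 3.35 × 14.3) = 3.684 in.
M_n = T(d − a/2) = 150 × (14.8 − 1.842) = 1943.7 kip·in.
φM_n = 0.90 × 1943.7 = 1749.3 kip·in.

φM_n ≈ 1750 kip·in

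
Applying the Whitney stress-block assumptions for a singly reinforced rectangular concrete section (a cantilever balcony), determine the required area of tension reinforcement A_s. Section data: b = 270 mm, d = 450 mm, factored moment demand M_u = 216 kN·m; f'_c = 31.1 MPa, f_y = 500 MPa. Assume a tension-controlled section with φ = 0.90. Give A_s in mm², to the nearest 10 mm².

M_n = M_u/φ = 216/0.90 = 240 kN·m.
With M_n = 0.85 f'_c a b (d − a/2), solve the quadratic for a:
a = d − √(d² − 2M_n/(0.85 f'_c b)) = 450 − √(450² − 2 × 240×10⁶/(0.85 × 31.1 × 270)) = 82.24 mm.
A_s = 0.85 f'_c a b / f_y = 0.85 × 31.1 × 82.24 × 270 / 500 = 1174.0 mm².

A_s ≈ 1170 mm²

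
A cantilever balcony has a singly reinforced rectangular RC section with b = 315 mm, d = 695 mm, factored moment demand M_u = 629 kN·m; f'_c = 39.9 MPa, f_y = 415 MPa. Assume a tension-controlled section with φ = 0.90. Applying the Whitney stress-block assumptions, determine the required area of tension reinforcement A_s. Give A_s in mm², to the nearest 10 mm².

M_n = M_u/φ = 629/0.90 = 698.889 kN·m.
With M_n = 0.85 f'_c a b (d − a/2), solve the quadratic for a:
a = d − √(d² − 2M_n/(0.85 f'_c b)) = 695 − √(695² − 2 × 698.889×10⁶/(0.85 × 39.9 × 315)) = 101.55 mm.
A_s = 0.85 f'_c a b / f_y = 0.85 × 39.9 × 101.55 × 315 / 415 = 2614.2 mm².

A_s ≈ 2610 mm²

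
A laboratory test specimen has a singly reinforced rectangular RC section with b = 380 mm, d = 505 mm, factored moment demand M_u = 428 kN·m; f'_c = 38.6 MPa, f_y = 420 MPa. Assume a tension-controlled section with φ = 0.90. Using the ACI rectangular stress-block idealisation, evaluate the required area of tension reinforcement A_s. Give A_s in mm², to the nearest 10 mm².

A_s ≈ 2440 mm²

M_n = M_u/φ = 428/0.90 = 475.556 kN·m.
With M_n = 0.85 f'_c a b (d − a/2), solve the quadratic for a:
a = d − √(d² − 2M_n/(0.85 f'_c b)) = 505 − √(505² − 2 × 475.556×10⁶/(0.85 × 38.6 × 380)) = 82.22 mm.
A_s = 0.85 f'_c a b / f_y = 0.85 × 38.6 × 82.22 × 380 / 420 = 2440.7 mm².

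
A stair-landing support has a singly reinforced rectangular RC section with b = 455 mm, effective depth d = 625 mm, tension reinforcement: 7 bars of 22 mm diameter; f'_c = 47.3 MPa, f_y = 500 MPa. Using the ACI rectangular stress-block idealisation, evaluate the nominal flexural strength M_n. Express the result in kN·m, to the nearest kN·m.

M_n ≈ 783 kN·m

A_s = 7 × 380 = 2660 mm².
T = A_s f_y = 2660 × 500 = 1330000 N = 1330 kN.
From C = T: a = T/(0.85 f'_c b) = 1330000/(0.85 × 47.3 × 455) = 72.70 mm.
M_n = T(d − a/2) = 1330 kN × (625 − 36.35) mm = 782.90 kN·m.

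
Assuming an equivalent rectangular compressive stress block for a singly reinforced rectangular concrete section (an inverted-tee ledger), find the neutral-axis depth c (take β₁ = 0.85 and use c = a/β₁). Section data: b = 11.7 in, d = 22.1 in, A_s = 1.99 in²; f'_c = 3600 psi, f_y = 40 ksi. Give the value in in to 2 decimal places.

T = A_s f_y = 1.99 × 40 = 79.6 kips.
a = T/(0.85 f'_c b) = 79.6/(0.85 × 3.6 × 11.7) = 2.2233 in.
With β₁ = 0.85, c = a/β₁ = 2.2233/0.85 = 2.62 in.

c ≈ 2.62 in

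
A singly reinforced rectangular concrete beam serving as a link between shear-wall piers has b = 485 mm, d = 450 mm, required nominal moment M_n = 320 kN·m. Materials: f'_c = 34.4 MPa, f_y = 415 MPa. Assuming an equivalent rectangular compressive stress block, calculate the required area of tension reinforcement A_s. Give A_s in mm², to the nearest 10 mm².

With M_n = 0.85 f'_c a b (d − a/2), solve the quadratic for a:
a = d − √(d² − 2M_n/(0.85 f'_c b)) = 450 − √(450² − 2 × 320×10⁶/(0.85 × 34.4 × 485)) = 53.30 mm.
A_s = 0.85 f'_c a b / f_y = 0.85 × 34.4 × 53.30 × 485 / 415 = 1821.4 mm².

A_s ≈ 1820 mm²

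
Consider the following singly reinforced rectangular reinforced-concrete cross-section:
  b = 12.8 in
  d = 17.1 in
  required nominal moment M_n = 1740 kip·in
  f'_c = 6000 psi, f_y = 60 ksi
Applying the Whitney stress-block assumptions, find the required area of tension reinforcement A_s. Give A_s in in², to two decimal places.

From M_n = 0.85 f'_c a b (d − a/2):
a = d − √(d² − 2M_n/(0.85 f'_c b)) = 17.1 − √(17.1² − 2 × 1740/(0.85 × 6 × 12.8)) = 1.637 in.
A_s = 0.85 f'_c a b / f_y = 0.85 × 6 × 1.637 × 12.8 / 60 = 1.781 in².

A_s ≈ 1.78 in²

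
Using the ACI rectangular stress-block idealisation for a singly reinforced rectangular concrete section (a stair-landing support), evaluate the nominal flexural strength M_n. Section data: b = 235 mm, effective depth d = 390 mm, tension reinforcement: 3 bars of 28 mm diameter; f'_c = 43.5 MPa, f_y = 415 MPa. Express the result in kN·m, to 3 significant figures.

A_s = 3 × 616 = 1848 mm².
T = A_s f_y = 1848 × 415 = 766920 N = 766.92 kN.
From C = T: a = T/(0.85 f'_c b) = 766920/(0.85 × 43.5 × 235) = 88.26 mm.
M_n = T(d − a/2) = 766.92 kN × (390 − 44.13) mm = 265.25 kN·m.

M_n ≈ 265 kN·m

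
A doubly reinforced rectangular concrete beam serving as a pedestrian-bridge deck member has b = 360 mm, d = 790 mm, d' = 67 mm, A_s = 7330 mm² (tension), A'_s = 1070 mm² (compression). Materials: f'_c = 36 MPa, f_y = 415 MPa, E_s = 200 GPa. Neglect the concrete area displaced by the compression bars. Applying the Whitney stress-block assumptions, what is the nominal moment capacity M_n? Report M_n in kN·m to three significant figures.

Assume both tension and compression steel yield.
Net tension couple steel: A_s − A'_s = 6260 mm².
a = (A_s − A'_s) f_y / (0.85 f'_c b) = 2597900/(0.85 × 36 × 360) = 235.83 mm.
c = a/β₁ = 235.83/0.793 = 297.39 mm; ε'_s = 0.003(c − d')/c = 0.0023 ≥ f_y/E_s = 0.0021, so compression steel does yield.
M_n = (A_s − A'_s) f_y (d − a/2) + A'_s f_y (d − d') = [2597900 × (790 − 117.915) + 444050 × (790 − 67)] × 10⁻⁶ = 1746.01 + 321.05 = 2067.06 kN·m.

M_n ≈ 2070 kN·m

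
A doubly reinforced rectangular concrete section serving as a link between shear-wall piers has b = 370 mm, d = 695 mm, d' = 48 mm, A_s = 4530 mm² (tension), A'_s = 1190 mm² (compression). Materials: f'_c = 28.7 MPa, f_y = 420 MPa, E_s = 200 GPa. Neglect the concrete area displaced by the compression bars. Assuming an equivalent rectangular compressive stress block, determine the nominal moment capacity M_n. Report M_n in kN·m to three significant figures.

M_n ≈ 1190 kN·m

Assume both tension and compression steel yield.
Net tension couple steel: A_s − A'_s = 3340 mm².
a = (A_s − A'_s) f_y / (0.85 f'_c b) = 1402800/(0.85 × 28.7 × 370) = 155.42 mm.
c = a/β₁ = 155.42/0.845 = 183.93 mm; ε'_s = 0.003(c − d')/c = 0.0022 ≥ f_y/E_s = 0.0021, so compression steel does yield.
M_n = (A_s − A'_s) f_y (d − a/2) + A'_s f_y (d − d') = [1402800 × (695 − 77.71) + 499800 × (695 − 48)] × 10⁻⁶ = 865.93 + 323.37 = 1189.30 kN·m.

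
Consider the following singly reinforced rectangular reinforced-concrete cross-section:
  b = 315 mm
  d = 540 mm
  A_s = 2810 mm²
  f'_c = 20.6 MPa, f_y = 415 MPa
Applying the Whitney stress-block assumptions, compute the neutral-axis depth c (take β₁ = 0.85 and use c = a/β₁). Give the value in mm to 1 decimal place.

T = A_s f_y = 2810 × 415 = 1166150 N = 1166.15 kN.
Setting C = 0.85 f'_c a b equal to T: a = 1166150/(0.85 × 20.6 × 315) = 211.426 mm.
With β₁ = 0.85, c = a/β₁ = 211.426/0.85 = 248.7 mm.

c ≈ 248.7 mm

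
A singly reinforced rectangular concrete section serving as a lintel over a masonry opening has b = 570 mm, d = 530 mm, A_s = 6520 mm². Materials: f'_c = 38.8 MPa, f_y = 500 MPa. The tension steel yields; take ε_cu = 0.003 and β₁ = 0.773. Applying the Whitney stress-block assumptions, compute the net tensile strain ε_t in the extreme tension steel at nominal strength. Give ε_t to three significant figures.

ε_t ≈ 0.00409

a = A_s f_y/(0.85 f'_c b) = 173.42 mm.
β₁ = 0.773, so c = a/β₁ = 173.42/0.773 = 224.35 mm.
From the linear strain diagram with ε_cu = 0.003: ε_t = 0.003 (d − c)/c = 0.003 × (530 − 224.35)/224.35 = 0.00409.
ε_t is between 0.004 and 0.005 — transition zone.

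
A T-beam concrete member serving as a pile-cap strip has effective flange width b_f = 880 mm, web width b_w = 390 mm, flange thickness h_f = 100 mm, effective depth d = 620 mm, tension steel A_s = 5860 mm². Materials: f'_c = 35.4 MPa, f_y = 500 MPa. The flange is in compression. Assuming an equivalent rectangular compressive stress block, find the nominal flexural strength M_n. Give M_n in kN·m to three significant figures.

M_n ≈ 1650 kN·m

Tension: T = A_s f_y = 5860 × 500 = 2930000 N.
Try a within the flange: a = T/(0.85 f'_c b_f) = 2930000/(0.85 × 35.4 × 880) = 110.65 mm.
a = 110.65 > h_f = 100 mm: the block extends into the web. Split into flange-overhang and web parts.
C_f = 0.85 f'_c (b_f − b_w) h_f = 0.85 × 35.4 × (880 − 390) × 100 = 1474410 N.
Remaining web compression depth: a_w = (T − C_f)/(0.85 f'_c b_w) = (2930000 − 1474410)/(0.85 × 35.4 × 390) = 124.04 mm.
M_n = C_f(d − h_f/2) + (T − C_f)(d − a_w/2) = 1474410 × (620 − 50) + 1455590 × (620 − 62.02) = 840.41 + 812.19 = 1652.60 × 10⁶ N·mm.
M_n = 1652.60 kN·m.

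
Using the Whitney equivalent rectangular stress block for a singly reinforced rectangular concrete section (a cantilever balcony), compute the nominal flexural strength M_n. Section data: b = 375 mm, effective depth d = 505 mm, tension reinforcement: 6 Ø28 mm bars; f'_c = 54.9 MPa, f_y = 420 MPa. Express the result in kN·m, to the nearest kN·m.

A_s = 6 × 616 = 3696 mm².
T = A_s f_y = 3696 × 420 = 1552320 N = 1552.32 kN.
From C = T: a = T/(0.85 f'_c b) = 1552320/(0.85 × 54.9 × 375) = 88.71 mm.
M_n = T(d − a/2) = 1552.32 kN × (505 − 44.355) mm = 715.07 kN·m.

M_n ≈ 715 kN·m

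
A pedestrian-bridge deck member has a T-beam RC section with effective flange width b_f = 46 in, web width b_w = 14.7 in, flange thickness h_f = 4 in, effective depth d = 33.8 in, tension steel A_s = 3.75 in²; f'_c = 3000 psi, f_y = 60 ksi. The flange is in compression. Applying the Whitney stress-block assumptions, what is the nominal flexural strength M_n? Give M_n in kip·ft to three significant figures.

Tension: T = A_s f_y = 3.75 × 60 = 225 kips.
Try a within the flange: a = T/(0.85 f'_c b_f) = 225/(0.85 × 3 × 46) = 1.918 in.
Since a = 1.918 ≤ h_f = 4 in, the stress block lies entirely in the flange; analyse as a rectangular beam of width b_f.
M_n = T(d − a/2) = 225 × (33.8 − 0.959) = 7389.2 kip·in.
M_n = 7389.2/12 = 615.77 kip·ft.

M_n ≈ 616 kip·ft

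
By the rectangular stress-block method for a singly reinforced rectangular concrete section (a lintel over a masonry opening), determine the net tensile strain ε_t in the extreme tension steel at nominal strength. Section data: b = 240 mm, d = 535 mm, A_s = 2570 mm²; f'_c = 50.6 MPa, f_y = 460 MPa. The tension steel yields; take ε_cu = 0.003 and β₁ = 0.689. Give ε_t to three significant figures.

ε_t ≈ 0.00666

a = A_s f_y/(0.85 f'_c b) = 114.53 mm.
β₁ = 0.689, so c = a/β₁ = 114.53/0.689 = 166.23 mm.
From the linear strain diagram with ε_cu = 0.003: ε_t = 0.003 (d − c)/c = 0.003 × (535 − 166.23)/166.23 = 0.00666.
Since ε_t ≥ 0.005, the section is tension-controlled.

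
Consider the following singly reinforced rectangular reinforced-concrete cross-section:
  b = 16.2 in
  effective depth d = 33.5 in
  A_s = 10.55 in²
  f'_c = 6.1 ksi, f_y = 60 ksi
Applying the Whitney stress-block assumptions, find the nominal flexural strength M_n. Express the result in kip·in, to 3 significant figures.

T = A_s f_y = 10.55 × 60 = 633 kips.
a = T/(0.85 f'_c b) = 633/(0.85 × 6.1 × 16.2) = 7.536 in.
M_n = T(d − a/2) = 633 × (33.5 − 3.768) = 18820.4 kip·in.

M_n ≈ 18800 kip·in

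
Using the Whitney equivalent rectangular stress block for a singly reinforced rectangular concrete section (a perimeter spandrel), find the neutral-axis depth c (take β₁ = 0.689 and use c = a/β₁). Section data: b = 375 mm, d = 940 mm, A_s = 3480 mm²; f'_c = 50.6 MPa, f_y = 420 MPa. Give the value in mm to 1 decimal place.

c ≈ 131.5 mm

T = A_s f_y = 3480 × 420 = 1461600 N = 1461.6 kN.
Setting C = 0.85 f'_c a b equal to T: a = 1461600/(0.85 × 50.6 × 375) = 90.621 mm.
With β₁ = 0.689, c = a/β₁ = 90.621/0.689 = 131.5 mm.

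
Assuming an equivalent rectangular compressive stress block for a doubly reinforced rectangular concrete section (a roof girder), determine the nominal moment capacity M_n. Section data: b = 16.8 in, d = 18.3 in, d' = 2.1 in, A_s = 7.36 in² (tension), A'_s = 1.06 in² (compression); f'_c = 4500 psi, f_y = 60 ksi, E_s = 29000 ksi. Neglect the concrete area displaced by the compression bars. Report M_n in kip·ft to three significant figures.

Assume both steels yield.
a = (A_s − A'_s) f_y/(0.85 f'_c b) = (7.36 − 1.06) × 60/(0.85 × 4.5 × 16.8) = 5.882 in.
c = a/β₁ = 5.882/0.825 = 7.130 in; ε'_s = 0.003(c − d')/c = 0.0021 ≥ ε_y = 0.0021, so the compression steel yields.
M_n = (A_s − A'_s) f_y (d − a/2) + A'_s f_y (d − d') = 378 × (18.3 − 2.941) + 63.6 × (18.3 − 2.1) = 5805.7 + 1030.3 = 6836.0 kip·in = 6836.0/12 = 569.67 kip·ft.

M_n ≈ 570 kip·ft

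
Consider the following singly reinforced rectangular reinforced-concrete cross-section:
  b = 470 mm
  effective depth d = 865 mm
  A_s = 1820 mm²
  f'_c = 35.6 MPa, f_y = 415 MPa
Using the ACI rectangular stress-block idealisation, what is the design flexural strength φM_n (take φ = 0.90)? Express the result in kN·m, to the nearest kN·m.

T = A_s f_y = 1820 × 415 = 755300 N = 755.3 kN.
From C = T: a = T/(0.85 f'_c b) = 755300/(0.85 × 35.6 × 470) = 53.11 mm.
M_n = T(d − a/2) = 755.3 kN × (865 − 26.555) mm = 633.28 kN·m.
φM_n = 0.90 × 633.28 = 569.95 kN·m.

φM_n ≈ 570 kN·m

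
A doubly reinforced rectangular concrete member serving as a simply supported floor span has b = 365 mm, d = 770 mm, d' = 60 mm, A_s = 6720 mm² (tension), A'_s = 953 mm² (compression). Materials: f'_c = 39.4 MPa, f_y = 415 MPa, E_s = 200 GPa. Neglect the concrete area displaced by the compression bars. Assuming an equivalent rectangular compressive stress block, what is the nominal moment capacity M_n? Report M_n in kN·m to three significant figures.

M_n ≈ 1890 kN·m

Assume both tension and compression steel yield.
Net tension couple steel: A_s − A'_s = 5767 mm².
a = (A_s − A'_s) f_y / (0.85 f'_c b) = 2393305/(0.85 × 39.4 × 365) = 195.79 mm.
c = a/β₁ = 195.79/0.769 = 254.60 mm; ε'_s = 0.003(c − d')/c = 0.0023 ≥ f_y/E_s = 0.0021, so compression steel does yield.
M_n = (A_s − A'_s) f_y (d − a/2) + A'_s f_y (d − d') = [2393305 × (770 − 97.895) + 395495 × (770 − 60)] × 10⁻⁶ = 1608.55 + 280.80 = 1889.35 kN·m.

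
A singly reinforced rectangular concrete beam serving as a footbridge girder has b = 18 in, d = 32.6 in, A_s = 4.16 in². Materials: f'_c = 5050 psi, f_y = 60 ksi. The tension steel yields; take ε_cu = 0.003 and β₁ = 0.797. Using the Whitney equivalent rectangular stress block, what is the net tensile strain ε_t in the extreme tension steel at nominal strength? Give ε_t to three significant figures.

a = A_s f_y/(0.85 f'_c b) = 3.230 in.
β₁ = 0.797, so c = a/β₁ = 3.230/0.797 = 4.053 in.
From the linear strain diagram with ε_cu = 0.003: ε_t = 0.003 (d − c)/c = 0.003 × (32.6 − 4.053)/4.053 = 0.0211.
Since ε_t ≥ 0.005, the section is tension-controlled.

ε_t ≈ 0.0211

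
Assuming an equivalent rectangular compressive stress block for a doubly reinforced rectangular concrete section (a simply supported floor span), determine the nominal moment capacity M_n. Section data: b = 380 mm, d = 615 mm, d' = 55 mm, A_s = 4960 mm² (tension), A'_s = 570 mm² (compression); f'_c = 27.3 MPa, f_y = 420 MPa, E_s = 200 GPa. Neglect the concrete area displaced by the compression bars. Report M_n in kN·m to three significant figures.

Assume both tension and compression steel yield.
Net tension couple steel: A_s − A'_s = 4390 mm².
a = (A_s − A'_s) f_y / (0.85 f'_c b) = 1843800/(0.85 × 27.3 × 380) = 209.10 mm.
c = a/β₁ = 209.10/0.85 = 246.00 mm; ε'_s = 0.003(c − d')/c = 0.0023 ≥ f_y/E_s = 0.0021, so compression steel does yield.
M_n = (A_s − A'_s) f_y (d − a/2) + A'_s f_y (d − d') = [1843800 × (615 − 104.55) + 239400 × (615 − 55)] × 10⁻⁶ = 941.17 + 134.06 = 1075.23 kN·m.

M_n ≈ 1080 kN·m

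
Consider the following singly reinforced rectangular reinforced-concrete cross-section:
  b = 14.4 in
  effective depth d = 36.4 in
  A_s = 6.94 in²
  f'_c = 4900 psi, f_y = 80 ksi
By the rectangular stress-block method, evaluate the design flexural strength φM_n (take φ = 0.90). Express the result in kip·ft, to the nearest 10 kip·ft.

T = A_s f_y = 6.94 × 80 = 555.2 kips.
a = T/(0.85 f'_c b) = 555.2/(0.85 × 4.9 × 14.4) = 9.257 in.
M_n = T(d − a/2) = 555.2 × (36.4 − 4.6285) = 17639.5 kip·in = 17639.5/12 = 1469.96 kip·ft.
φM_n = 0.90 × 1469.96 = 1322.96 kip·ft.

φM_n ≈ 1320 kip·ft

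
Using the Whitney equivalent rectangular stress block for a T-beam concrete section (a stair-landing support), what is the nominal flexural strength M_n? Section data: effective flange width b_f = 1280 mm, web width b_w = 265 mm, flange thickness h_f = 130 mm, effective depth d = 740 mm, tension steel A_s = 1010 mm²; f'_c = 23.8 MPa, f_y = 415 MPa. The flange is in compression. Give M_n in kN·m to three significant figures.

M_n ≈ 307 kN·m

Tension: T = A_s f_y = 1010 × 415 = 419150 N.
Try a within the flange: a = T/(0.85 f'_c b_f) = 419150/(0.85 × 23.8 × 1280) = 16.19 mm.
Since a = 16.19 ≤ h_f = 130 mm, the stress block lies entirely in the flange; analyse as a rectangular beam of width b_f.
M_n = T(d − a/2) = 419150 × (740 − 8.095) = 306.78 × 10⁶ N·mm.
M_n = 306.78 kN·m.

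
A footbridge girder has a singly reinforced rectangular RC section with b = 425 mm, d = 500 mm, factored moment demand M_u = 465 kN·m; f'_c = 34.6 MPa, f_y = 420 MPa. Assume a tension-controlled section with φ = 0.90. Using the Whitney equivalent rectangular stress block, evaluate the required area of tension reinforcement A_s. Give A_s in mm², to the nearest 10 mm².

A_s ≈ 2710 mm²

M_n = M_u/φ = 465/0.90 = 516.667 kN·m.
With M_n = 0.85 f'_c a b (d − a/2), solve the quadratic for a:
a = d − √(d² − 2M_n/(0.85 f'_c b)) = 500 − √(500² − 2 × 516.667×10⁶/(0.85 × 34.6 × 425)) = 90.94 mm.
A_s = 0.85 f'_c a b / f_y = 0.85 × 34.6 × 90.94 × 425 / 420 = 2706.4 mm².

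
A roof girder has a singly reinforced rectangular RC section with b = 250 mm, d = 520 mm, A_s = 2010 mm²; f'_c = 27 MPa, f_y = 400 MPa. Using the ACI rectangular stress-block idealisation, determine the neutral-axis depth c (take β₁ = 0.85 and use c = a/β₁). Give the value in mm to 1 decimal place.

T = A_s f_y = 2010 × 400 = 804000 N = 804 kN.
Setting C = 0.85 f'_c a b equal to T: a = 804000/(0.85 × 27 × 250) = 140.131 mm.
With β₁ = 0.85, c = a/β₁ = 140.131/0.85 = 164.9 mm.

c ≈ 164.9 mm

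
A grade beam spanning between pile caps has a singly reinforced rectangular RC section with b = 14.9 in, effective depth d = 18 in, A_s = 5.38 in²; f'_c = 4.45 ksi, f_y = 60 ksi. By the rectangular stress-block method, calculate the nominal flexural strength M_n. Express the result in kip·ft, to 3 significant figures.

T = A_s f_y = 5.38 × 60 = 322.8 kips.
a = T/(0.85 f'_c b) = 322.8/(0.85 × 4.45 × 14.9) = 5.728 in.
M_n = T(d − a/2) = 322.8 × (18 − 2.864) = 4885.9 kip·in = 4885.9/12 = 407.16 kip·ft.

M_n ≈ 407 kip·ft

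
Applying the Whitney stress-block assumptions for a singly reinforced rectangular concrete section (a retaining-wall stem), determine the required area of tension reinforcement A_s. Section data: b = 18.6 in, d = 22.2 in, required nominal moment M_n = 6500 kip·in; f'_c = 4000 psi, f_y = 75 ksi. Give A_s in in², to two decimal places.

From M_n = 0.85 f'_c a b (d − a/2):
a = d − √(d² − 2M_n/(0.85 f'_c b)) = 22.2 − √(22.2² − 2 × 6500/(0.85 × 4 × 18.6)) = 5.251 in.
A_s = 0.85 f'_c a b / f_y = 0.85 × 4 × 5.251 × 18.6 / 75 = 4.428 in².

A_s ≈ 4.43 in²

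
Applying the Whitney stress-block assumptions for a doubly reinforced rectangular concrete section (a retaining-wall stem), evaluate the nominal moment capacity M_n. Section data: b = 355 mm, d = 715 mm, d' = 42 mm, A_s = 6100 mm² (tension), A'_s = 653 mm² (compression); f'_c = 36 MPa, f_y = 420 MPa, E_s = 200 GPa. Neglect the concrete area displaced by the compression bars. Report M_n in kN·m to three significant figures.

Assume both tension and compression steel yield.
Net tension couple steel: A_s − A'_s = 5447 mm².
a = (A_s − A'_s) f_y / (0.85 f'_c b) = 2287740/(0.85 × 36 × 355) = 210.60 mm.
c = a/β₁ = 210.60/0.793 = 265.57 mm; ε'_s = 0.003(c − d')/c = 0.0025 ≥ f_y/E_s = 0.0021, so compression steel does yield.
M_n = (A_s − A'_s) f_y (d − a/2) + A'_s f_y (d − d') = [2287740 × (715 − 105.3) + 274260 × (715 − 42)] × 10⁻⁶ = 1394.84 + 184.58 = 1579.42 kN·m.

M_n ≈ 1580 kN·m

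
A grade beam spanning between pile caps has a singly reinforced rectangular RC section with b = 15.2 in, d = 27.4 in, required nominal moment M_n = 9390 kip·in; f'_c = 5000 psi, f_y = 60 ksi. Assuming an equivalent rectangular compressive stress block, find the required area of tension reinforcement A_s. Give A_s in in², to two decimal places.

A_s ≈ 6.41 in²

From M_n = 0.85 f'_c a b (d − a/2):
a = d − √(d² − 2M_n/(0.85 f'_c b)) = 27.4 − √(27.4² − 2 × 9390/(0.85 × 5 × 15.2)) = 5.951 in.
A_s = 0.85 f'_c a b / f_y = 0.85 × 5 × 5.951 × 15.2 / 60 = 6.407 in².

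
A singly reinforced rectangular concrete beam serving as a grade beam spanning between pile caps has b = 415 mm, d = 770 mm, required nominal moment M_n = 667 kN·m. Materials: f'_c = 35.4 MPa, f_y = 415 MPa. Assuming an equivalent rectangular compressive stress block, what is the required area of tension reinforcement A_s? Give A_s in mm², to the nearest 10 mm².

A_s ≈ 2190 mm²

With M_n = 0.85 f'_c a b (d − a/2), solve the quadratic for a:
a = d − √(d² − 2M_n/(0.85 f'_c b)) = 770 − √(770² − 2 × 667×10⁶/(0.85 × 35.4 × 415)) = 72.81 mm.
A_s = 0.85 f'_c a b / f_y = 0.85 × 35.4 × 72.81 × 415 / 415 = 2190.9 mm².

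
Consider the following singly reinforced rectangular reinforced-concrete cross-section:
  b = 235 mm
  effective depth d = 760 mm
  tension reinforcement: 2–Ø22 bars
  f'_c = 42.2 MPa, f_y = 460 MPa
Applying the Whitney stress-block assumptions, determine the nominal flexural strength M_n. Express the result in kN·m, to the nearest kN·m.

M_n ≈ 258 kN·m

A_s = 2 × 380 = 760 mm².
T = A_s f_y = 760 × 460 = 349600 N = 349.6 kN.
From C = T: a = T/(0.85 f'_c b) = 349600/(0.85 × 42.2 × 235) = 41.47 mm.
M_n = T(d − a/2) = 349.6 kN × (760 − 20.735) mm = 258.45 kN·m.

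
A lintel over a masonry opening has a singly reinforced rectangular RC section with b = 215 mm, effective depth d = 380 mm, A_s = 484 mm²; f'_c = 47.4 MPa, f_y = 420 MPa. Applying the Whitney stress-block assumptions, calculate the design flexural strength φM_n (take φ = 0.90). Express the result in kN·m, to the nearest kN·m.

T = A_s f_y = 484 × 420 = 203280 N = 203.28 kN.
From C = T: a = T/(0.85 f'_c b) = 203280/(0.85 × 47.4 × 215) = 23.47 mm.
M_n = T(d − a/2) = 203.28 kN × (380 − 11.735) mm = 74.86 kN·m.
φM_n = 0.90 × 74.86 = 67.37 kN·m.

φM_n ≈ 67 kN·m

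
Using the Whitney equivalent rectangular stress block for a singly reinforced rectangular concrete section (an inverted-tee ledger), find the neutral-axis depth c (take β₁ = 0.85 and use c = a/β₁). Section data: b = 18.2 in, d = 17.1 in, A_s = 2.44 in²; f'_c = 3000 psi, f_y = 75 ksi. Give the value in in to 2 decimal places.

T = A_s f_y = 2.44 × 75 = 183 kips.
a = T/(0.85 f'_c b) = 183/(0.85 × 3 × 18.2) = 3.9431 in.
With β₁ = 0.85, c = a/β₁ = 3.9431/0.85 = 4.64 in.

c ≈ 4.64 in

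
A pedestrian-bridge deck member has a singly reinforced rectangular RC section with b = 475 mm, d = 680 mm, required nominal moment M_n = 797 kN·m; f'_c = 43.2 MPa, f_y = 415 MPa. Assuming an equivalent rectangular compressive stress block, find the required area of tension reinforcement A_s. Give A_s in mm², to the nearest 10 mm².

With M_n = 0.85 f'_c a b (d − a/2), solve the quadratic for a:
a = d − √(d² − 2M_n/(0.85 f'_c b)) = 680 − √(680² − 2 × 797×10⁶/(0.85 × 43.2 × 475)) = 70.89 mm.
A_s = 0.85 f'_c a b / f_y = 0.85 × 43.2 × 70.89 × 475 / 415 = 2979.4 mm².

A_s ≈ 2980 mm²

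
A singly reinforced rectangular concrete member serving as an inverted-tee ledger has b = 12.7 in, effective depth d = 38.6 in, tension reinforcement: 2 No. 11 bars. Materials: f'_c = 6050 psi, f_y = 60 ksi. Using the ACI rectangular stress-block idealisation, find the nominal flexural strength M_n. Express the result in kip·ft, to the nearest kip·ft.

A_s = 2 × 1.56 = 3.12 in².
T = A_s f_y = 3.12 × 60 = 187.2 kips.
a = T/(0.85 f'_c b) = 187.2/(0.85 × 6.05 × 12.7) = 2.866 in.
M_n = T(d − a/2) = 187.2 × (38.6 − 1.433) = 6957.7 kip·in = 6957.7/12 = 579.81 kip·ft.

M_n ≈ 580 kip·ft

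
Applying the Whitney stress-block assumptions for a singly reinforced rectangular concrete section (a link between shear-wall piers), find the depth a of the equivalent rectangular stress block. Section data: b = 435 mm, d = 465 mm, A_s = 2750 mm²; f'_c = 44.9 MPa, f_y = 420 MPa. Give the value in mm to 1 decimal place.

a ≈ 69.6 mm

T = A_s f_y = 2750 × 420 = 1155000 N = 1155 kN.
Setting C = 0.85 f'_c a b equal to T: a = 1155000/(0.85 × 44.9 × 435) = 69.6 mm.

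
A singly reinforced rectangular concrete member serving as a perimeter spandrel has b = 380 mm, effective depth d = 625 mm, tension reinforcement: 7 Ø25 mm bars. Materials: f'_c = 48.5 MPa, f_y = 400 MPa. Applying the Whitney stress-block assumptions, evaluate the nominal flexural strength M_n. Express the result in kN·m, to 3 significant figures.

A_s = 7 × 491 = 3437 mm².
T = A_s f_y = 3437 × 400 = 1374800 N = 1374.8 kN.
From C = T: a = T/(0.85 f'_c b) = 1374800/(0.85 × 48.5 × 380) = 87.76 mm.
M_n = T(d − a/2) = 1374.8 kN × (625 − 43.88) mm = 798.92 kN·m.

M_n ≈ 799 kN·m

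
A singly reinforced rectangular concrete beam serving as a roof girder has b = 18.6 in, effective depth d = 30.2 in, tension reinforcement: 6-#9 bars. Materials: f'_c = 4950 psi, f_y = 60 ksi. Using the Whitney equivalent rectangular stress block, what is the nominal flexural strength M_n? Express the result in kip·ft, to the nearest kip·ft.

M_n ≈ 837 kip·ft

A_s = 6 × 1 = 6 in².
T = A_s f_y = 6 × 60 = 360 kips.
a = T/(0.85 f'_c b) = 360/(0.85 × 4.95 × 18.6) = 4.600 in.
M_n = T(d − a/2) = 360 × (30.2 − 2.3) = 10044.0 kip·in = 10044.0/12 = 837.00 kip·ft.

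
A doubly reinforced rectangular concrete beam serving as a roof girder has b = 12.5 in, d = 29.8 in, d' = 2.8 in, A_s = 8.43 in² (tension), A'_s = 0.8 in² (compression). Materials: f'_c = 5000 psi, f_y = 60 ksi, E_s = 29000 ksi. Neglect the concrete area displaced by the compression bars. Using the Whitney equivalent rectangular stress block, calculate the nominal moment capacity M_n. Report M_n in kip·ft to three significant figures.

Assume both steels yield.
a = (A_s − A'_s) f_y/(0.85 f'_c b) = (8.43 − 0.8) × 60/(0.85 × 5 × 12.5) = 8.617 in.
c = a/β₁ = 8.617/0.8 = 10.771 in; ε'_s = 0.003(c − d')/c = 0.0022 ≥ ε_y = 0.0021, so the compression steel yields.
M_n = (A_s − A'_s) f_y (d − a/2) + A'_s f_y (d − d') = 457.8 × (29.8 − 4.3085) + 48 × (29.8 − 2.8) = 11670.0 + 1296.0 = 12966.0 kip·in = 12966.0/12 = 1080.50 kip·ft.

M_n ≈ 1080 kip·ft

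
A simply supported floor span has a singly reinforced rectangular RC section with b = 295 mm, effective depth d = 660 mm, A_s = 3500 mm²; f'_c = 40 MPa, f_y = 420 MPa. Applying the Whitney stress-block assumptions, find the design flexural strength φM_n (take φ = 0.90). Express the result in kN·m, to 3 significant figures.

φM_n ≈ 776 kN·m

T = A_s f_y = 3500 × 420 = 1470000 N = 1470 kN.
From C = T: a = T/(0.85 f'_c b) = 1470000/(0.85 × 40 × 295) = 146.56 mm.
M_n = T(d − a/2) = 1470 kN × (660 − 73.28) mm = 862.48 kN·m.
φM_n = 0.90 × 862.48 = 776.23 kN·m.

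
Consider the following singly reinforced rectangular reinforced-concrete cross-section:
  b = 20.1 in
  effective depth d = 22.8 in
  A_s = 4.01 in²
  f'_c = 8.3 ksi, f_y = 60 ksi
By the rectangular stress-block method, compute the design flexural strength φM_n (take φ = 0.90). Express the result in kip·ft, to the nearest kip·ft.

T = A_s f_y = 4.01 × 60 = 240.6 kips.
a = T/(0.85 f'_c b) = 240.6/(0.85 × 8.3 × 20.1) = 1.697 in.
M_n = T(d − a/2) = 240.6 × (22.8 − 0.8485) = 5281.5 kip·in = 5281.5/12 = 440.13 kip·ft.
φM_n = 0.90 × 440.13 = 396.12 kip·ft.

φM_n ≈ 396 kip·ft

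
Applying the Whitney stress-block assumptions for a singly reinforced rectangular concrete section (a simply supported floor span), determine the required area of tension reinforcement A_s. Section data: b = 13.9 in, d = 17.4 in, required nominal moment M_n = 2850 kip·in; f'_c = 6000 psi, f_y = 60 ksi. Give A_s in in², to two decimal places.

From M_n = 0.85 f'_c a b (d − a/2):
a = d − √(d² − 2M_n/(0.85 f'_c b)) = 17.4 − √(17.4² − 2 × 2850/(0.85 × 6 × 13.9)) = 2.488 in.
A_s = 0.85 f'_c a b / f_y = 0.85 × 6 × 2.488 × 13.9 / 60 = 2.940 in².

A_s ≈ 2.94 in²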